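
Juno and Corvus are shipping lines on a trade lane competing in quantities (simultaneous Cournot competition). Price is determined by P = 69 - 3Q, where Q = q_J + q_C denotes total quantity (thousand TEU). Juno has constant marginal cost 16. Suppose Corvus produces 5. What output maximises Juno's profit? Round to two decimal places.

With the rival's output fixed at 5, Juno's profit is π_J = (69 - 3·5 - 3q_J)q_J - (16q_J) = (54 - 3q_J)q_J - (16q_J).
∂π_J/∂q_J = 38 - 6q_J = 0, so q_J = 19/3.

6.33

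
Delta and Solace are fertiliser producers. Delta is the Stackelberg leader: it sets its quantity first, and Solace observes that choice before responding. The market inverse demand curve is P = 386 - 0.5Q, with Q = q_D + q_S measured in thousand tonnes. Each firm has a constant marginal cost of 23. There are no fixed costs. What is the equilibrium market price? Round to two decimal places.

The follower Solace best-responds to any q_D: π_S = (386 - 0.5Q)q_S - 23q_S.
∂π_S/∂q_S = 363 - (1/2)q_D - q_S = 0 gives the reaction function q_S = (363 - (1/2)q_D).
Delta substitutes q_S(q_D) into its own profit: π_D = q_D(386 - (1/2)q_D - (363 - (1/2)q_D)/2) - 23q_D = (409/2 - (1/4)q_D)q_D - 23q_D.
The leader's first-order condition 363/2 - (1/2)q_D = 0 yields q_D = 363.
Then q_S = (363 - (1/2)·363) = 363/2.
Total output Q = 1089/2, so price P = 386 - (1/2)·(1089/2) = 455/4.

113.75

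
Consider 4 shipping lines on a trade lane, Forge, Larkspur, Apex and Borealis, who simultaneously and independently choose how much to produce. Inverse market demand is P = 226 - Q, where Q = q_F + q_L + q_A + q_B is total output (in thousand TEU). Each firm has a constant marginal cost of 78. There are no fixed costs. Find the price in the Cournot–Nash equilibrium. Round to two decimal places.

107.60

Each firm earns π_i = (226 - Q)q_i - 78q_i.
Setting ∂π_i/∂q_i = 0 with rivals' quantities fixed: 148 - 2q_i - Σ_{j≠i} q_j = 0.
By symmetry each firm produces the same amount; substituting Σ_{j≠i} q_j = 3q_i yields q_i = 148/5.
Total output Q = 592/5, so price P = 226 - 592/5 = 538/5.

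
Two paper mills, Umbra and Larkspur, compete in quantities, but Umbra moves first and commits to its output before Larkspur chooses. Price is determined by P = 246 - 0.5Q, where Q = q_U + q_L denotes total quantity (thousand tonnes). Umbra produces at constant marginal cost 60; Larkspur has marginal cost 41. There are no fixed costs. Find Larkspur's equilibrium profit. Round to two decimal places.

7381.13

The follower Larkspur best-responds to any q_U: π_L = (246 - 0.5Q)q_L - 41q_L.
Setting the follower's marginal profit to zero, 205 - (1/2)q_U - q_L = 0, i.e. q_L = (205 - (1/2)q_U).
Umbra substitutes q_L(q_U) into its own profit: π_U = q_U(246 - (1/2)q_U - (205 - (1/2)q_U)/2) - 60q_U = (287/2 - (1/4)q_U)q_U - 60q_U.
Leader FOC: 167/2 - (1/2)q_U = 0, so q_U = 167.
Then q_L = (205 - (1/2)·167) = 243/2.
Price P = 246 - (1/2)·(577/2) = 407/4.
Larkspur's profit: (407/4 - 41)·(243/2) = 7381.1250.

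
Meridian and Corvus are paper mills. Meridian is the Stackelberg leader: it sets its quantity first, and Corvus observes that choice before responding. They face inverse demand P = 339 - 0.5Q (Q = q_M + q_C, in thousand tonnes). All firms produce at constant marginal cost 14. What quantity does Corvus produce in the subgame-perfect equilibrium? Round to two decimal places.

The follower Corvus best-responds to any q_M: π_C = (339 - 0.5Q)q_C - 14q_C.
Setting the follower's marginal profit to zero, 325 - (1/2)q_M - q_C = 0, i.e. q_C = (325 - (1/2)q_M).
Meridian substitutes q_C(q_M) into its own profit: π_M = q_M(339 - (1/2)q_M - (325 - (1/2)q_M)/2) - 14q_M = (353/2 - (1/4)q_M)q_M - 14q_M.
Leader FOC: 325/2 - (1/2)q_M = 0, so q_M = 325.
Then q_C = (325 - (1/2)·325) = 325/2.

162.50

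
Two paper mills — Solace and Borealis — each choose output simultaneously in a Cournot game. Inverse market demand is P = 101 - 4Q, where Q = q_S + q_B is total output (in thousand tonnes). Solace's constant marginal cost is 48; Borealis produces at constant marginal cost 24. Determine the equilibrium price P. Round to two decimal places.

Solace's profit: π_S = (101 - 4Q)q_S - (48q_S). Setting ∂π_S/∂q_S = 0: 53 - 8q_S - 4(q_B) = 0.
Borealis's profit: π_B = (101 - 4Q)q_B - (24q_B). Setting ∂π_B/∂q_B = 0: 77 - 8q_B - 4(q_S) = 0.
So q_S = (53 - 4q_B)/8 and q_B = (77 - 4q_S)/8.
Substituting one into the other gives q_S = 29/12 and q_B = 101/12.
Total output Q = 65/6, so price P = 101 - 4·(65/6) = 173/3.

57.67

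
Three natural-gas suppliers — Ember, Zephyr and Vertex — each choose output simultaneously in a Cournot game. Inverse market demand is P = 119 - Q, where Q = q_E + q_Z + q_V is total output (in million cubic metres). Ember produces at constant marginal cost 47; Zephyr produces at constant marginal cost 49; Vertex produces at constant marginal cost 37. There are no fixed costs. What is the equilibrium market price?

63

Ember's profit: π_E = (119 - Q)q_E - (47q_E). Setting ∂π_E/∂q_E = 0: 72 - 2q_E - (q_Z + q_V) = 0.
Zephyr's first-order condition: 70 - 2q_Z - (q_E + q_V) = 0.
Vertex's profit: π_V = (119 - Q)q_V - (37q_V). Setting ∂π_V/∂q_V = 0: 82 - 2q_V - (q_E + q_Z) = 0.
Adding the 3 conditions: 224 − 2Q − 2Q = 0, i.e. Q = 56.
Back-substituting: q_E = (72 − 56) = 16, q_Z = (70 − 56) = 14, q_V = (82 − 56) = 26.
Total output Q = 56, so price P = 119 - 56 = 63.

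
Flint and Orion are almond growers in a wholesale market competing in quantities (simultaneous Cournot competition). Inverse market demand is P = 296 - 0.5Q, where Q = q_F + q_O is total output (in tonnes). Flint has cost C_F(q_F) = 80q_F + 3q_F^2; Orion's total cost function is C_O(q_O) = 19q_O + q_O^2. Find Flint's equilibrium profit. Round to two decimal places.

2110.18

Flint's profit: π_F = (296 - 0.5Q)q_F - (80q_F + 3q_F²). Setting ∂π_F/∂q_F = 0: 216 - 7q_F - (1/2)(q_O) = 0.
Orion's first-order condition: 277 - 3q_O - (1/2)(q_F) = 0.
Best responses: q_F = (216 - (1/2)q_O)/7, q_O = (277 - (1/2)q_F)/3.
Substituting one into the other gives q_F = 24.5542 and q_O = 88.2410.
Price P = 296 - (1/2)·112.7952 = 239.6024.
Flint's profit: 239.6024·24.5542 - 80·24.5542 - 3·24.5542² = 2110.1835.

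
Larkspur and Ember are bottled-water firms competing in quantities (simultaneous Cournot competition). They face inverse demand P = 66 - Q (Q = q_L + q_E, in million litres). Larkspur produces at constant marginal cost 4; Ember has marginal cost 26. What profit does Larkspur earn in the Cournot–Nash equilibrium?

784

Larkspur's profit: π_L = (66 - Q)q_L - (4q_L). Setting ∂π_L/∂q_L = 0: 62 - 2q_L - (q_E) = 0.
Ember's first-order condition: 40 - 2q_E - (q_L) = 0.
Rearranging gives the reaction functions q_L = (62 - q_E)/2 and q_E = (40 - q_L)/2.
Solving the pair: q_L = 28, q_E = 6.
Price P = 66 - 34 = 32.
Larkspur's profit: (32 - 4)·28 = 784.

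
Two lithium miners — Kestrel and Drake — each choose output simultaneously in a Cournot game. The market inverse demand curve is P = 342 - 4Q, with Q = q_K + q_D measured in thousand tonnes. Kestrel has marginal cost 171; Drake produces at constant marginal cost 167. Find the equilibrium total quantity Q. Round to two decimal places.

28.83

Kestrel's profit: π_K = (342 - 4Q)q_K - (171q_K). Setting ∂π_K/∂q_K = 0: 171 - 8q_K - 4(q_D) = 0.
Drake's profit: π_D = (342 - 4Q)q_D - (167q_D). Setting ∂π_D/∂q_D = 0: 175 - 8q_D - 4(q_K) = 0.
Best responses: q_K = (171 - 4q_D)/8, q_D = (175 - 4q_K)/8.
Solving the pair: q_K = 167/12, q_D = 179/12.
Total output Q = 167/12 + 179/12 = 173/6.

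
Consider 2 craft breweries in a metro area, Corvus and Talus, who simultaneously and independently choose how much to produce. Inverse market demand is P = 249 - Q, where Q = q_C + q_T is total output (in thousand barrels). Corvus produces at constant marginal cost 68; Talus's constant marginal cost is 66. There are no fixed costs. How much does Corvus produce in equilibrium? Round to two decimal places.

59.67

Corvus's profit: π_C = (249 - Q)q_C - (68q_C). Setting ∂π_C/∂q_C = 0: 181 - 2q_C - (q_T) = 0.
Talus's profit: π_T = (249 - Q)q_T - (66q_T). Setting ∂π_T/∂q_T = 0: 183 - 2q_T - (q_C) = 0.
Best responses: q_C = (181 - q_T)/2, q_T = (183 - q_C)/2.
Solving the pair: q_C = 179/3, q_T = 185/3.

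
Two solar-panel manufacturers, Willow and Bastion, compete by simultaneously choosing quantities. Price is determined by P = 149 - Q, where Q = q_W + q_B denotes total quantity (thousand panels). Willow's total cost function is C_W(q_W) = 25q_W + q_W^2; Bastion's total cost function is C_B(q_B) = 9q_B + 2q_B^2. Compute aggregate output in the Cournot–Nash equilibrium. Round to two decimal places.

45.22

Willow's profit: π_W = (149 - Q)q_W - (25q_W + q_W²). Setting ∂π_W/∂q_W = 0: 124 - 4q_W - (q_B) = 0.
Bastion's first-order condition: 140 - 6q_B - (q_W) = 0.
Best responses: q_W = (124 - q_B)/4, q_B = (140 - q_W)/6.
Solving the pair: q_W = 604/23, q_B = 436/23.
Total output Q = 604/23 + 436/23 = 1040/23.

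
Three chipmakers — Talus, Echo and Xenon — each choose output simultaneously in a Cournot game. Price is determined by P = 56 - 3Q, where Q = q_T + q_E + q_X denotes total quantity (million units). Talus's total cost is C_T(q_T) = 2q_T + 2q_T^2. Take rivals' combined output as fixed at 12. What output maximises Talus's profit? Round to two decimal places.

With rivals' combined output fixed at 12, Talus's profit is π_T = (56 - 3·12 - 3q_T)q_T - (2q_T + 2q_T²) = (20 - 3q_T)q_T - (2q_T + 2q_T²).
∂π_T/∂q_T = 18 - 10q_T = 0, so q_T = 9/5.

1.80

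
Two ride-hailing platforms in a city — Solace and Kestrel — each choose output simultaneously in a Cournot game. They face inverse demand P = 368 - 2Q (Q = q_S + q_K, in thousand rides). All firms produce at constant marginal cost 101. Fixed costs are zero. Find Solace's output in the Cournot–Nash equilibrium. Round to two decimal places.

Each firm earns π_i = (368 - 2Q)q_i - 101q_i.
Setting ∂π_i/∂q_i = 0 with rivals' quantities fixed: 267 - 4q_i - 2q_j = 0.
With identical firms every q_j equals q_i, so q_j = q_i and 267 = 6q_i, giving q_i = 89/2.

44.50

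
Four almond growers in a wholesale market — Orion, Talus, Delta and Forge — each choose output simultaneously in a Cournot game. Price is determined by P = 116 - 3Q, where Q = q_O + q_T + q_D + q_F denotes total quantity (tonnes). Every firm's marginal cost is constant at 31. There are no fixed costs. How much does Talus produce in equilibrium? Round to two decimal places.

A representative firm's profit is π_i = q_i(116 - 3Q) - 31q_i.
First-order condition (treating rivals' output as given): 85 - 6q_i - 3·Σ_{j≠i} q_j = 0.
With identical firms every q_j equals q_i, so Σ_{j≠i} q_j = 3q_i and 85 = 15q_i, giving q_i = 17/3.

5.67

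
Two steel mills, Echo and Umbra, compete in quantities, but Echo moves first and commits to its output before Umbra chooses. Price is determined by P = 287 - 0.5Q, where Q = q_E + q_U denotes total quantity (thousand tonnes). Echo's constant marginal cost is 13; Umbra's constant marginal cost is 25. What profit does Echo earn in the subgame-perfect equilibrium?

20449

The follower Umbra best-responds to any q_E: π_U = (287 - 0.5Q)q_U - 25q_U.
∂π_U/∂q_U = 262 - (1/2)q_E - q_U = 0 gives the reaction function q_U = (262 - (1/2)q_E).
The leader anticipates this reaction. Substituting into P = 287 - 0.5Q gives P = 156 - (1/4)q_E, so π_E = (156 - (1/4)q_E)q_E - 13q_E.
The leader's first-order condition 143 - (1/2)q_E = 0 yields q_E = 286.
Then q_U = (262 - (1/2)·286) = 119.
Price P = 287 - (1/2)·405 = 169/2.
Echo's profit: (169/2 - 13)·286 = 20449.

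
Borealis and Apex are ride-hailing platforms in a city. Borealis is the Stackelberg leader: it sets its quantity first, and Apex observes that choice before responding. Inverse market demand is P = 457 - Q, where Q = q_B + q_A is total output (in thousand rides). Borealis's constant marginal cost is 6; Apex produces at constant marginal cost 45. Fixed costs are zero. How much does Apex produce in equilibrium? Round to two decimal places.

83.50

Solve by backward induction. Given q_B, the follower Apex maximises π_A = (457 - q_B - q_A)q_A - 45q_A.
Setting the follower's marginal profit to zero, 412 - q_B - 2q_A = 0, i.e. q_A = (412 - q_B)/2.
The leader anticipates this reaction. Substituting into P = 457 - Q gives P = 251 - (1/2)q_B, so π_B = (251 - (1/2)q_B)q_B - 6q_B.
Leader FOC: 245 - q_B = 0, so q_B = 245.
Then q_A = (412 - 245)/2 = 167/2.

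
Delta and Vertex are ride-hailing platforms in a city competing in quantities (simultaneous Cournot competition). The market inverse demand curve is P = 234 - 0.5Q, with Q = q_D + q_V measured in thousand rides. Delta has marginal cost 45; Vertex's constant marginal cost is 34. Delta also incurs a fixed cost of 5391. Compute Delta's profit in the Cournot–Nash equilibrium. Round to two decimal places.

Delta's profit: π_D = (234 - 0.5Q)q_D - (45q_D). Setting ∂π_D/∂q_D = 0: 189 - q_D - (1/2)(q_V) = 0.
Vertex's profit: π_V = (234 - 0.5Q)q_V - (34q_V). Setting ∂π_V/∂q_V = 0: 200 - q_V - (1/2)(q_D) = 0.
So q_D = (189 - (1/2)q_V) and q_V = (200 - (1/2)q_D).
Substituting one into the other gives q_D = 356/3 and q_V = 422/3.
Price P = 234 - (1/2)·(778/3) = 313/3.
Delta's profit: (313/3 - 45)·(356/3) - 5391 = 1649.8889.

1649.89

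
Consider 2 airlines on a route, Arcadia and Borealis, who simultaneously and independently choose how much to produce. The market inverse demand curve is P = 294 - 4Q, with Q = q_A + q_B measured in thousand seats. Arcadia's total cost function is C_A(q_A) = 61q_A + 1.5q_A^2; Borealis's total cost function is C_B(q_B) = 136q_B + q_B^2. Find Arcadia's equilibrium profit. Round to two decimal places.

Arcadia's profit: π_A = (294 - 4Q)q_A - (61q_A + (3/2)q_A²). Setting ∂π_A/∂q_A = 0: 233 - 11q_A - 4(q_B) = 0.
Borealis's first-order condition: 158 - 10q_B - 4(q_A) = 0.
So q_A = (233 - 4q_B)/11 and q_B = (158 - 4q_A)/10.
Substituting one into the other gives q_A = 849/47 and q_B = 403/47.
Price P = 294 - 4·(1252/47) = 187.4468.
Arcadia's profit: 187.4468·(849/47) - 61·(849/47) - (3/2)(849/47)² = 1794.6607.

1794.66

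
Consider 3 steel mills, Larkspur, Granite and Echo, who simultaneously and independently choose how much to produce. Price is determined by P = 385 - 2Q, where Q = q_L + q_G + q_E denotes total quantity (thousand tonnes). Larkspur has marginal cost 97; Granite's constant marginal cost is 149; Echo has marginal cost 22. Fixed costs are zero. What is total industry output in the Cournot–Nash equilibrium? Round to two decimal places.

110.88

Larkspur's profit: π_L = (385 - 2Q)q_L - (97q_L). Setting ∂π_L/∂q_L = 0: 288 - 4q_L - 2(q_G + q_E) = 0.
Granite's profit: π_G = (385 - 2Q)q_G - (149q_G). Setting ∂π_G/∂q_G = 0: 236 - 4q_G - 2(q_L + q_E) = 0.
Echo's first-order condition: 363 - 4q_E - 2(q_L + q_G) = 0.
Summing all 3 equations gives 887 − 8Q = 0, hence Q = 887/8.
Back-substituting: q_L = (288 − 887/4)/2 = 265/8, q_G = (236 − 887/4)/2 = 57/8, q_E = (363 − 887/4)/2 = 565/8.
Total output Q = 265/8 + 57/8 + 565/8 = 887/8.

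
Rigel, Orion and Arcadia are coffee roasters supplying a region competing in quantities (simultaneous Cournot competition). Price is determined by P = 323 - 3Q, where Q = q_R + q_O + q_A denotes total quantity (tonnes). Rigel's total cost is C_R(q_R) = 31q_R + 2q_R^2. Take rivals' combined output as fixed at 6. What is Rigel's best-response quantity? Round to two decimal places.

27.40

With rivals' combined output fixed at 6, Rigel's profit is π_R = (323 - 3·6 - 3q_R)q_R - (31q_R + 2q_R²) = (305 - 3q_R)q_R - (31q_R + 2q_R²).
∂π_R/∂q_R = 274 - 10q_R = 0, so q_R = 137/5.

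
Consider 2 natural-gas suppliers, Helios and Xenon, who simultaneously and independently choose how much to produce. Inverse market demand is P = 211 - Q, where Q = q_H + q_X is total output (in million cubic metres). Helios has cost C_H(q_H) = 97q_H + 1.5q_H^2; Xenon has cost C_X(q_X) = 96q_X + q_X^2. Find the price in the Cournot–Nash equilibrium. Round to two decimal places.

Helios's profit: π_H = (211 - Q)q_H - (97q_H + (3/2)q_H²). Setting ∂π_H/∂q_H = 0: 114 - 5q_H - (q_X) = 0.
Xenon's first-order condition: 115 - 4q_X - (q_H) = 0.
Best responses: q_H = (114 - q_X)/5, q_X = (115 - q_H)/4.
Substituting one into the other gives q_H = 341/19 and q_X = 461/19.
Total output Q = 802/19, so price P = 211 - 802/19 = 168.7895.

168.79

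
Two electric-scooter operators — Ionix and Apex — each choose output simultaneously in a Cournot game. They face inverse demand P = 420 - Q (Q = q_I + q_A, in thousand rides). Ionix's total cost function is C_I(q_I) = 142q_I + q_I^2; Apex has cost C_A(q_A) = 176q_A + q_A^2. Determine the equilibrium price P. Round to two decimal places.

315.60

Ionix's profit: π_I = (420 - Q)q_I - (142q_I + q_I²). Setting ∂π_I/∂q_I = 0: 278 - 4q_I - (q_A) = 0.
Apex's first-order condition: 244 - 4q_A - (q_I) = 0.
Best responses: q_I = (278 - q_A)/4, q_A = (244 - q_I)/4.
Solving the pair: q_I = 868/15, q_A = 698/15.
Total output Q = 522/5, so price P = 420 - 522/5 = 1578/5.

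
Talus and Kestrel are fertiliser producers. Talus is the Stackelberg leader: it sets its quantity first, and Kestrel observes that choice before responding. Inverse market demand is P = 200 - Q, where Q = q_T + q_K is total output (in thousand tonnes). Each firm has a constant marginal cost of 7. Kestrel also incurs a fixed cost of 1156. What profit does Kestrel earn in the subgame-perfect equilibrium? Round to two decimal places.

1172.06

The follower Kestrel best-responds to any q_T: π_K = (200 - Q)q_K - 7q_K.
Setting the follower's marginal profit to zero, 193 - q_T - 2q_K = 0, i.e. q_K = (193 - q_T)/2.
The leader anticipates this reaction. Substituting into P = 200 - Q gives P = 207/2 - (1/2)q_T, so π_T = (207/2 - (1/2)q_T)q_T - 7q_T.
The leader's first-order condition 193/2 - q_T = 0 yields q_T = 193/2.
Then q_K = (193 - 193/2)/2 = 193/4.
Price P = 200 - 579/4 = 221/4.
Kestrel's profit: (221/4 - 7)·(193/4) - 1156 = 1172.0625.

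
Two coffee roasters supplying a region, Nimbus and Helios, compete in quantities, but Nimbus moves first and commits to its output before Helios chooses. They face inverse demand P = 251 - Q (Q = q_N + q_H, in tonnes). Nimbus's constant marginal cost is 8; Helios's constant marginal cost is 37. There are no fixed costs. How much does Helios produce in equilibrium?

39

Solve by backward induction. Given q_N, the follower Helios maximises π_H = (251 - q_N - q_H)q_H - 37q_H.
Follower FOC: 214 - q_N - 2q_H = 0, so q_H(q_N) = (214 - q_N)/2.
The leader anticipates this reaction. Substituting into P = 251 - Q gives P = 144 - (1/2)q_N, so π_N = (144 - (1/2)q_N)q_N - 8q_N.
Maximising: ∂π_N/∂q_N = 136 - q_N = 0, giving q_N = 136.
Then q_H = (214 - 136)/2 = 39.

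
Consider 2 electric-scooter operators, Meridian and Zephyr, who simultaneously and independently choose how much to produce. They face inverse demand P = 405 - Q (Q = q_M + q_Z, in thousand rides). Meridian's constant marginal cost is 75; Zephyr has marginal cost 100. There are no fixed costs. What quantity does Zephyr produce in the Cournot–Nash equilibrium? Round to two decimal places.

93.33

Meridian's profit: π_M = (405 - Q)q_M - (75q_M). Setting ∂π_M/∂q_M = 0: 330 - 2q_M - (q_Z) = 0.
Zephyr's profit: π_Z = (405 - Q)q_Z - (100q_Z). Setting ∂π_Z/∂q_Z = 0: 305 - 2q_Z - (q_M) = 0.
Best responses: q_M = (330 - q_Z)/2, q_Z = (305 - q_M)/2.
Solving the pair: q_M = 355/3, q_Z = 280/3.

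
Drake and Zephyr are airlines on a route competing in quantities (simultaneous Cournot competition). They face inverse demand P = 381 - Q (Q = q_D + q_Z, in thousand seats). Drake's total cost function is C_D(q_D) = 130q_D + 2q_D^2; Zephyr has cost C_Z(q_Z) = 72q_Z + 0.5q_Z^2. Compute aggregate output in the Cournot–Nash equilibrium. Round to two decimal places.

Drake's profit: π_D = (381 - Q)q_D - (130q_D + 2q_D²). Setting ∂π_D/∂q_D = 0: 251 - 6q_D - (q_Z) = 0.
Zephyr's first-order condition: 309 - 3q_Z - (q_D) = 0.
So q_D = (251 - q_Z)/6 and q_Z = (309 - q_D)/3.
Solving the pair: q_D = 444/17, q_Z = 1603/17.
Total output Q = 444/17 + 1603/17 = 120.4118.

120.41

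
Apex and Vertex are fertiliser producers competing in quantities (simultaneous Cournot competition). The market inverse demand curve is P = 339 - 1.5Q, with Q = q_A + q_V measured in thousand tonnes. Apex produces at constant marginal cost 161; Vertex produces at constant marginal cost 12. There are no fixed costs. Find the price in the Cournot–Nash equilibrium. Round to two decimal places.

Apex's profit: π_A = (339 - 1.5Q)q_A - (161q_A). Setting ∂π_A/∂q_A = 0: 178 - 3q_A - (3/2)(q_V) = 0.
Vertex's profit: π_V = (339 - 1.5Q)q_V - (12q_V). Setting ∂π_V/∂q_V = 0: 327 - 3q_V - (3/2)(q_A) = 0.
So q_A = (178 - (3/2)q_V)/3 and q_V = (327 - (3/2)q_A)/3.
Substituting one into the other gives q_A = 58/9 and q_V = 952/9.
Total output Q = 1010/9, so price P = 339 - (3/2)·(1010/9) = 512/3.

170.67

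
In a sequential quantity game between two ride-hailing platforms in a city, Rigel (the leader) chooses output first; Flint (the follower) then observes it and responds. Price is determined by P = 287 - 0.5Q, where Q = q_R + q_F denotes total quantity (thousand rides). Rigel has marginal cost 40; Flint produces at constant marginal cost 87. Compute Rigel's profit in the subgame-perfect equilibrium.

Solve by backward induction. Given q_R, the follower Flint maximises π_F = (287 - (1/2)q_R - (1/2)q_F)q_F - 87q_F.
Follower FOC: 200 - (1/2)q_R - q_F = 0, so q_F(q_R) = (200 - (1/2)q_R).
The leader anticipates this reaction. Substituting into P = 287 - 0.5Q gives P = 187 - (1/4)q_R, so π_R = (187 - (1/4)q_R)q_R - 40q_R.
Leader FOC: 147 - (1/2)q_R = 0, so q_R = 294.
Then q_F = (200 - (1/2)·294) = 53.
Price P = 287 - (1/2)·347 = 227/2.
Rigel's profit: (227/2 - 40)·294 = 21609.

21609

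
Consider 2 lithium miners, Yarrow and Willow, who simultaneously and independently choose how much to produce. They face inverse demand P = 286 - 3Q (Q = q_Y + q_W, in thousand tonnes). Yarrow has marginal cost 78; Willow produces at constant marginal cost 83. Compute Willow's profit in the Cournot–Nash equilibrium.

Yarrow's profit: π_Y = (286 - 3Q)q_Y - (78q_Y). Setting ∂π_Y/∂q_Y = 0: 208 - 6q_Y - 3(q_W) = 0.
Willow's profit: π_W = (286 - 3Q)q_W - (83q_W). Setting ∂π_W/∂q_W = 0: 203 - 6q_W - 3(q_Y) = 0.
Best responses: q_Y = (208 - 3q_W)/6, q_W = (203 - 3q_Y)/6.
Solving the pair: q_Y = 71/3, q_W = 22.
Price P = 286 - 3·(137/3) = 149.
Willow's profit: (149 - 83)·22 = 1452.

1452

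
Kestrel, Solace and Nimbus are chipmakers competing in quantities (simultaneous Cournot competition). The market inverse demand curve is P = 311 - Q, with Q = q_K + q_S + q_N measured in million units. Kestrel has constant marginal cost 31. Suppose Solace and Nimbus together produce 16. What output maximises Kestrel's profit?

132

With rivals' combined output fixed at 16, Kestrel's profit is π_K = (311 - 16 - q_K)q_K - (31q_K) = (295 - q_K)q_K - (31q_K).
∂π_K/∂q_K = 264 - 2q_K = 0, so q_K = 132.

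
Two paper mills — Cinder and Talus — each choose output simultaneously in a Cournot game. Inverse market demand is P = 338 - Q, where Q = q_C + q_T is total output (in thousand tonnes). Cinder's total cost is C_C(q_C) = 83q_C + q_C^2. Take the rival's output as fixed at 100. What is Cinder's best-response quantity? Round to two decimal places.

38.75

With the rival's output fixed at 100, Cinder's profit is π_C = (338 - 100 - q_C)q_C - (83q_C + q_C²) = (238 - q_C)q_C - (83q_C + q_C²).
∂π_C/∂q_C = 155 - 4q_C = 0, so q_C = 155/4.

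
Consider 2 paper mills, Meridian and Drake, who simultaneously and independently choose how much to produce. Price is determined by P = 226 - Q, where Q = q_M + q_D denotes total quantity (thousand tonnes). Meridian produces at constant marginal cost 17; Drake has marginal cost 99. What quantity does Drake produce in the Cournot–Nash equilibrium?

Meridian's profit: π_M = (226 - Q)q_M - (17q_M). Setting ∂π_M/∂q_M = 0: 209 - 2q_M - (q_D) = 0.
Drake's first-order condition: 127 - 2q_D - (q_M) = 0.
So q_M = (209 - q_D)/2 and q_D = (127 - q_M)/2.
Solving the pair: q_M = 97, q_D = 15.

15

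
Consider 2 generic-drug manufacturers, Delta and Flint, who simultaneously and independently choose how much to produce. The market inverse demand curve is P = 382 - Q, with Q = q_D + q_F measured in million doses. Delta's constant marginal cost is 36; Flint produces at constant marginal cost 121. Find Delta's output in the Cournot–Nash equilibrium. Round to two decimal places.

Delta's profit: π_D = (382 - Q)q_D - (36q_D). Setting ∂π_D/∂q_D = 0: 346 - 2q_D - (q_F) = 0.
Flint's profit: π_F = (382 - Q)q_F - (121q_F). Setting ∂π_F/∂q_F = 0: 261 - 2q_F - (q_D) = 0.
Best responses: q_D = (346 - q_F)/2, q_F = (261 - q_D)/2.
Solving the pair: q_D = 431/3, q_F = 176/3.

143.67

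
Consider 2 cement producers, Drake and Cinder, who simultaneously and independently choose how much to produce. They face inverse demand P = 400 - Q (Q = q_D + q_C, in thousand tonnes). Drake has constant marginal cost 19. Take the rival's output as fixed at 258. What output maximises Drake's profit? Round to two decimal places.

With the rival's output fixed at 258, Drake's profit is π_D = (400 - 258 - q_D)q_D - (19q_D) = (142 - q_D)q_D - (19q_D).
∂π_D/∂q_D = 123 - 2q_D = 0, so q_D = 123/2.

61.50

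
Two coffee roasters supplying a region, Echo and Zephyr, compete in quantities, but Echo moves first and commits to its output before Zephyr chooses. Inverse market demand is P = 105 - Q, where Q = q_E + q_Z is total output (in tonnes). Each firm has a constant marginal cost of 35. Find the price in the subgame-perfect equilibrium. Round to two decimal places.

Solve by backward induction. Given q_E, the follower Zephyr maximises π_Z = (105 - q_E - q_Z)q_Z - 35q_Z.
Setting the follower's marginal profit to zero, 70 - q_E - 2q_Z = 0, i.e. q_Z = (70 - q_E)/2.
The leader anticipates this reaction. Substituting into P = 105 - Q gives P = 70 - (1/2)q_E, so π_E = (70 - (1/2)q_E)q_E - 35q_E.
Maximising: ∂π_E/∂q_E = 35 - q_E = 0, giving q_E = 35.
Then q_Z = (70 - 35)/2 = 35/2.
Total output Q = 105/2, so price P = 105 - 105/2 = 105/2.

52.50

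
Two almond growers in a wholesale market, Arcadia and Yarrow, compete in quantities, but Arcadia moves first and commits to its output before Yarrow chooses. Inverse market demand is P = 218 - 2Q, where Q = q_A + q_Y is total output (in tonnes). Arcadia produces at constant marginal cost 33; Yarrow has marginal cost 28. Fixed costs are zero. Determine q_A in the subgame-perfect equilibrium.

45

Solve by backward induction. Given q_A, the follower Yarrow maximises π_Y = (218 - 2q_A - 2q_Y)q_Y - 28q_Y.
Follower FOC: 190 - 2q_A - 4q_Y = 0, so q_Y(q_A) = (190 - 2q_A)/4.
Arcadia substitutes q_Y(q_A) into its own profit: π_A = q_A(218 - 2q_A - (190 - 2q_A)/2) - 33q_A = (123 - q_A)q_A - 33q_A.
Leader FOC: 90 - 2q_A = 0, so q_A = 45.
Then q_Y = (190 - 2·45)/4 = 25.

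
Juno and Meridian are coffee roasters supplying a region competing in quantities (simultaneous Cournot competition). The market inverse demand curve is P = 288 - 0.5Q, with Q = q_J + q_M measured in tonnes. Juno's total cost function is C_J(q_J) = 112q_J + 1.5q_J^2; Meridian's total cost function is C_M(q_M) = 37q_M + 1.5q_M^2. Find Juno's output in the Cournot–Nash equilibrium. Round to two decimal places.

Juno's profit: π_J = (288 - 0.5Q)q_J - (112q_J + (3/2)q_J²). Setting ∂π_J/∂q_J = 0: 176 - 4q_J - (1/2)(q_M) = 0.
Meridian's first-order condition: 251 - 4q_M - (1/2)(q_J) = 0.
So q_J = (176 - (1/2)q_M)/4 and q_M = (251 - (1/2)q_J)/4.
Solving the pair: q_J = 36.7302, q_M = 58.1587.

36.73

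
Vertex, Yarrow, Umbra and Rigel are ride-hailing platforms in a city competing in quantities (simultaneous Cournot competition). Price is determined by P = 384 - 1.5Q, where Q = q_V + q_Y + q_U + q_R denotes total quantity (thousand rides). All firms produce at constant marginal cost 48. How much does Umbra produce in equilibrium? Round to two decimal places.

A representative firm's profit is π_i = q_i(384 - 1.5Q) - 48q_i.
First-order condition (treating rivals' output as given): 336 - 3q_i - (3/2)·Σ_{j≠i} q_j = 0.
With identical firms every q_j equals q_i, so Σ_{j≠i} q_j = 3q_i and 336 = (15/2)q_i, giving q_i = 224/5.

44.80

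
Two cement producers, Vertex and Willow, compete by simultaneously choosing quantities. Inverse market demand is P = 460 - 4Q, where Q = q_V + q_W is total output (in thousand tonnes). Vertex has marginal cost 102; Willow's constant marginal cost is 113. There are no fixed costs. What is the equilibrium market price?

Vertex's profit: π_V = (460 - 4Q)q_V - (102q_V). Setting ∂π_V/∂q_V = 0: 358 - 8q_V - 4(q_W) = 0.
Willow's profit: π_W = (460 - 4Q)q_W - (113q_W). Setting ∂π_W/∂q_W = 0: 347 - 8q_W - 4(q_V) = 0.
So q_V = (358 - 4q_W)/8 and q_W = (347 - 4q_V)/8.
Solving the pair: q_V = 123/4, q_W = 28.
Total output Q = 235/4, so price P = 460 - 4·(235/4) = 225.

225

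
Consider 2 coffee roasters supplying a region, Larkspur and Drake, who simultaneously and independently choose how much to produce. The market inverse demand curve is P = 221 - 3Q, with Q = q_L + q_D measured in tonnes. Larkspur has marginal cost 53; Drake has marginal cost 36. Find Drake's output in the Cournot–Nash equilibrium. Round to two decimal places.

22.44

Larkspur's profit: π_L = (221 - 3Q)q_L - (53q_L). Setting ∂π_L/∂q_L = 0: 168 - 6q_L - 3(q_D) = 0.
Drake's first-order condition: 185 - 6q_D - 3(q_L) = 0.
So q_L = (168 - 3q_D)/6 and q_D = (185 - 3q_L)/6.
Solving the pair: q_L = 151/9, q_D = 202/9.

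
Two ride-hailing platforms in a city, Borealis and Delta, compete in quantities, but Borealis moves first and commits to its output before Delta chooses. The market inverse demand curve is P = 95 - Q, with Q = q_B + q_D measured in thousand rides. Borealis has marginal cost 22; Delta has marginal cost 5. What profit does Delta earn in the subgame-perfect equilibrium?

961

Solve by backward induction. Given q_B, the follower Delta maximises π_D = (95 - q_B - q_D)q_D - 5q_D.
∂π_D/∂q_D = 90 - q_B - 2q_D = 0 gives the reaction function q_D = (90 - q_B)/2.
The leader anticipates this reaction. Substituting into P = 95 - Q gives P = 50 - (1/2)q_B, so π_B = (50 - (1/2)q_B)q_B - 22q_B.
Maximising: ∂π_B/∂q_B = 28 - q_B = 0, giving q_B = 28.
Then q_D = (90 - 28)/2 = 31.
Price P = 95 - 59 = 36.
Delta's profit: (36 - 5)·31 = 961.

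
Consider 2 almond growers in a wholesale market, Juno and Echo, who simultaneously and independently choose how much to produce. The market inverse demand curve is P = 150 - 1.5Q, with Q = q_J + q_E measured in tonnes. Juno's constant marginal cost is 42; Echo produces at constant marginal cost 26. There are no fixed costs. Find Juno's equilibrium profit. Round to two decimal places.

Juno's profit: π_J = (150 - 1.5Q)q_J - (42q_J). Setting ∂π_J/∂q_J = 0: 108 - 3q_J - (3/2)(q_E) = 0.
Echo's first-order condition: 124 - 3q_E - (3/2)(q_J) = 0.
Best responses: q_J = (108 - (3/2)q_E)/3, q_E = (124 - (3/2)q_J)/3.
Substituting one into the other gives q_J = 184/9 and q_E = 280/9.
Price P = 150 - (3/2)·(464/9) = 218/3.
Juno's profit: (218/3 - 42)·(184/9) = 626.9630.

626.96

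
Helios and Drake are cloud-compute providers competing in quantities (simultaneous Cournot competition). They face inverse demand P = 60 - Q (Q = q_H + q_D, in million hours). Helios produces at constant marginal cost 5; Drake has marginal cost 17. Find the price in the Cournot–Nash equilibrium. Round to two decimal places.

27.33

Helios's profit: π_H = (60 - Q)q_H - (5q_H). Setting ∂π_H/∂q_H = 0: 55 - 2q_H - (q_D) = 0.
Drake's first-order condition: 43 - 2q_D - (q_H) = 0.
Best responses: q_H = (55 - q_D)/2, q_D = (43 - q_H)/2.
Substituting one into the other gives q_H = 67/3 and q_D = 31/3.
Total output Q = 98/3, so price P = 60 - 98/3 = 82/3.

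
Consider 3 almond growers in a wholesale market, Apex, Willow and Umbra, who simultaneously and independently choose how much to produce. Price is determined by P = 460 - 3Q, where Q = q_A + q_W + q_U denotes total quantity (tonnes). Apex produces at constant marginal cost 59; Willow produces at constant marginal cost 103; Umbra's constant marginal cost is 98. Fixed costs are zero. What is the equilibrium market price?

Apex's profit: π_A = (460 - 3Q)q_A - (59q_A). Setting ∂π_A/∂q_A = 0: 401 - 6q_A - 3(q_W + q_U) = 0.
Willow's first-order condition: 357 - 6q_W - 3(q_A + q_U) = 0.
Umbra's profit: π_U = (460 - 3Q)q_U - (98q_U). Setting ∂π_U/∂q_U = 0: 362 - 6q_U - 3(q_A + q_W) = 0.
Adding the 3 conditions: 1120 − 6Q − 6Q = 0, i.e. Q = 280/3.
Back-substituting: q_A = (401 − 280)/3 = 121/3, q_W = (357 − 280)/3 = 77/3, q_U = (362 − 280)/3 = 82/3.
Total output Q = 280/3, so price P = 460 - 3·(280/3) = 180.

180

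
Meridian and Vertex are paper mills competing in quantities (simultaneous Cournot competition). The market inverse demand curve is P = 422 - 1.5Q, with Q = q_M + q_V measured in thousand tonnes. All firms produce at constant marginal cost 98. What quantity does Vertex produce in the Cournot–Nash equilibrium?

72

Each firm earns π_i = (422 - 1.5Q)q_i - 98q_i.
Setting ∂π_i/∂q_i = 0 with rivals' quantities fixed: 324 - 3q_i - (3/2)q_j = 0.
With identical firms every q_j equals q_i, so q_j = q_i and 324 = (9/2)q_i, giving q_i = 72.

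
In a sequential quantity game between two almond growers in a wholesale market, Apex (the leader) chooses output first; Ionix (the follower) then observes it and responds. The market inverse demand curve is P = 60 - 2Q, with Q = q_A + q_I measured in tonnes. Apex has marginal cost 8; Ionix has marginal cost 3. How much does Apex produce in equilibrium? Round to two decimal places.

The follower Ionix best-responds to any q_A: π_I = (60 - 2Q)q_I - 3q_I.
Follower FOC: 57 - 2q_A - 4q_I = 0, so q_I(q_A) = (57 - 2q_A)/4.
Apex substitutes q_I(q_A) into its own profit: π_A = q_A(60 - 2q_A - (57 - 2q_A)/2) - 8q_A = (63/2 - q_A)q_A - 8q_A.
Maximising: ∂π_A/∂q_A = 47/2 - 2q_A = 0, giving q_A = 47/4.
Then q_I = (57 - 2·(47/4))/4 = 67/8.

11.75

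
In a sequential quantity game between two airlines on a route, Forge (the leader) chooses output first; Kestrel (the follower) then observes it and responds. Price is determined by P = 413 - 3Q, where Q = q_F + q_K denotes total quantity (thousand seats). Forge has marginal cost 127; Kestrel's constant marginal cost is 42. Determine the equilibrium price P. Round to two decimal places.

177.25

The follower Kestrel best-responds to any q_F: π_K = (413 - 3Q)q_K - 42q_K.
Follower FOC: 371 - 3q_F - 6q_K = 0, so q_K(q_F) = (371 - 3q_F)/6.
Forge substitutes q_K(q_F) into its own profit: π_F = q_F(413 - 3q_F - (371 - 3q_F)/2) - 127q_F = (455/2 - (3/2)q_F)q_F - 127q_F.
The leader's first-order condition 201/2 - 3q_F = 0 yields q_F = 67/2.
Then q_K = (371 - 3·(67/2))/6 = 541/12.
Total output Q = 943/12, so price P = 413 - 3·(943/12) = 709/4.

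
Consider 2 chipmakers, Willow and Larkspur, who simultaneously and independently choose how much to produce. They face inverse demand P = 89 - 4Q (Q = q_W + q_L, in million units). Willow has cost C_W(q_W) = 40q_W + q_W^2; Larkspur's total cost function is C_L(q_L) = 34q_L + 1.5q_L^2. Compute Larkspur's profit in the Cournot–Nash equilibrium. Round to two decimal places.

Willow's profit: π_W = (89 - 4Q)q_W - (40q_W + q_W²). Setting ∂π_W/∂q_W = 0: 49 - 10q_W - 4(q_L) = 0.
Larkspur's profit: π_L = (89 - 4Q)q_L - (34q_L + (3/2)q_L²). Setting ∂π_L/∂q_L = 0: 55 - 11q_L - 4(q_W) = 0.
Best responses: q_W = (49 - 4q_L)/10, q_L = (55 - 4q_W)/11.
Substituting one into the other gives q_W = 319/94 and q_L = 177/47.
Price P = 89 - 4·(673/94) = 60.3617.
Larkspur's profit: 60.3617·(177/47) - 34·(177/47) - (3/2)(177/47)² = 78.0034.

78.00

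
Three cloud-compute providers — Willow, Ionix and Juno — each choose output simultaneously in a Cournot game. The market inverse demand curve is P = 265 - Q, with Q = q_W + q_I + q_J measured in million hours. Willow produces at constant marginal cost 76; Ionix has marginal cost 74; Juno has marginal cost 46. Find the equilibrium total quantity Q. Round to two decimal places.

149.75

Willow's profit: π_W = (265 - Q)q_W - (76q_W). Setting ∂π_W/∂q_W = 0: 189 - 2q_W - (q_I + q_J) = 0.
Ionix's profit: π_I = (265 - Q)q_I - (74q_I). Setting ∂π_I/∂q_I = 0: 191 - 2q_I - (q_W + q_J) = 0.
Juno's first-order condition: 219 - 2q_J - (q_W + q_I) = 0.
Adding the 3 conditions: 599 − 2Q − 2Q = 0, i.e. Q = 599/4.
Back-substituting: q_W = (189 − 599/4) = 157/4, q_I = (191 − 599/4) = 165/4, q_J = (219 − 599/4) = 277/4.
Total output Q = 157/4 + 165/4 + 277/4 = 599/4.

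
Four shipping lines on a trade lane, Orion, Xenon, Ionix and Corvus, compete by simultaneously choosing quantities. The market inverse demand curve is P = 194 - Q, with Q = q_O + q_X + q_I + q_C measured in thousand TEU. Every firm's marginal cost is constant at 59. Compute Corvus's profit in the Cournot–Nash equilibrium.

729

Each firm earns π_i = (194 - Q)q_i - 59q_i.
First-order condition (treating rivals' output as given): 135 - 2q_i - Σ_{j≠i} q_j = 0.
With identical firms every q_j equals q_i, so Σ_{j≠i} q_j = 3q_i and 135 = 5q_i, giving q_i = 27.
Price P = 194 - 108 = 86.
Corvus's profit: (86 - 59)·27 = 729.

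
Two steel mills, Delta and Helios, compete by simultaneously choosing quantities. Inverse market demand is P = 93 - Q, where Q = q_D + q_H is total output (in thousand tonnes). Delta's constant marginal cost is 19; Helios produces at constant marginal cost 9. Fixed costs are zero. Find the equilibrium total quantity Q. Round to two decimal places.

52.67

Delta's profit: π_D = (93 - Q)q_D - (19q_D). Setting ∂π_D/∂q_D = 0: 74 - 2q_D - (q_H) = 0.
Helios's profit: π_H = (93 - Q)q_H - (9q_H). Setting ∂π_H/∂q_H = 0: 84 - 2q_H - (q_D) = 0.
Best responses: q_D = (74 - q_H)/2, q_H = (84 - q_D)/2.
Substituting one into the other gives q_D = 64/3 and q_H = 94/3.
Total output Q = 64/3 + 94/3 = 158/3.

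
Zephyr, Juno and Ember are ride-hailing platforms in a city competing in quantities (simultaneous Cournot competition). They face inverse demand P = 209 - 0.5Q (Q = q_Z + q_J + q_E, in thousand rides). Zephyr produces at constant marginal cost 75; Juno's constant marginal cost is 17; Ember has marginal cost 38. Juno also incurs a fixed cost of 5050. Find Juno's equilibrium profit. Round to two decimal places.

Zephyr's profit: π_Z = (209 - 0.5Q)q_Z - (75q_Z). Setting ∂π_Z/∂q_Z = 0: 134 - q_Z - (1/2)(q_J + q_E) = 0.
Juno's profit: π_J = (209 - 0.5Q)q_J - (17q_J). Setting ∂π_J/∂q_J = 0: 192 - q_J - (1/2)(q_Z + q_E) = 0.
Ember's profit: π_E = (209 - 0.5Q)q_E - (38q_E). Setting ∂π_E/∂q_E = 0: 171 - q_E - (1/2)(q_Z + q_J) = 0.
Summing all 3 equations gives 497 − 2Q = 0, hence Q = 497/2.
Back-substituting: q_Z = (134 − 497/4)/(1/2) = 39/2, q_J = (192 − 497/4)/(1/2) = 271/2, q_E = (171 − 497/4)/(1/2) = 187/2.
Price P = 209 - (1/2)·(497/2) = 339/4.
Juno's profit: (339/4 - 17)·(271/2) - 5050 = 4130.1250.

4130.13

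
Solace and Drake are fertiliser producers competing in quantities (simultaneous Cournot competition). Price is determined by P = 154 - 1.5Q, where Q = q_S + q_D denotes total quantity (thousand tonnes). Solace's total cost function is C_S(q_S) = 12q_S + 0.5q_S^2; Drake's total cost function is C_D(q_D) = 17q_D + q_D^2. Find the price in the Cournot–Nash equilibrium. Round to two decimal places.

83.06

Solace's profit: π_S = (154 - 1.5Q)q_S - (12q_S + (1/2)q_S²). Setting ∂π_S/∂q_S = 0: 142 - 4q_S - (3/2)(q_D) = 0.
Drake's first-order condition: 137 - 5q_D - (3/2)(q_S) = 0.
Rearranging gives the reaction functions q_S = (142 - (3/2)q_D)/4 and q_D = (137 - (3/2)q_S)/5.
Substituting one into the other gives q_S = 28.4225 and q_D = 1340/71.
Total output Q = 47.2958, so price P = 154 - (3/2)·47.2958 = 83.0563.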